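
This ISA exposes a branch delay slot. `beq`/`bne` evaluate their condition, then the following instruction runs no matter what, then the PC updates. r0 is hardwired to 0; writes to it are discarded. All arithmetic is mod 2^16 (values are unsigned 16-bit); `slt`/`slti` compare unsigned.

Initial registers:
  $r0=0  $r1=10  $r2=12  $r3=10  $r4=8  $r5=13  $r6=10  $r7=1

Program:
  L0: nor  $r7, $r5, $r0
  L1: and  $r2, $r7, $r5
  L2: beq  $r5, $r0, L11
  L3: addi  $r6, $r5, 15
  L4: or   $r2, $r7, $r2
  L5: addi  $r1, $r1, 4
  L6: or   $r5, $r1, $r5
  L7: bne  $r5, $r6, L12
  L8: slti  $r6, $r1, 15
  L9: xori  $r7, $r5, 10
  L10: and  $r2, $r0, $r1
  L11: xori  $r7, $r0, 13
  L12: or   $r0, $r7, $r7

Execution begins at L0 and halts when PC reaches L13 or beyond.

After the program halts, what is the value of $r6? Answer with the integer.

1

[0] nor  $r7, $r5, $r0  →  {$r0:0, $r1:10, $r2:12, $r3:10, $r4:8, $r5:13, $r6:10, $r7:65522}
[1] and  $r2, $r7, $r5  →  {$r0:0, $r1:10, $r2:0, $r3:10, $r4:8, $r5:13, $r6:10, $r7:65522}
[2] beq  $r5, $r0, L11  →  {$r0:0, $r1:10, $r2:0, $r3:10, $r4:8, $r5:13, $r6:10, $r7:65522}  ⟨branch fallthrough⟩
[3] addi  $r6, $r5, 15  →  {$r0:0, $r1:10, $r2:0, $r3:10, $r4:8, $r5:13, $r6:28, $r7:65522}
[4] or   $r2, $r7, $r2  →  {$r0:0, $r1:10, $r2:65522, $r3:10, $r4:8, $r5:13, $r6:28, $r7:65522}
[5] addi  $r1, $r1, 4  →  {$r0:0, $r1:14, $r2:65522, $r3:10, $r4:8, $r5:13, $r6:28, $r7:65522}
[6] or   $r5, $r1, $r5  →  {$r0:0, $r1:14, $r2:65522, $r3:10, $r4:8, $r5:15, $r6:28, $r7:65522}
[7] bne  $r5, $r6, L12  →  {$r0:0, $r1:14, $r2:65522, $r3:10, $r4:8, $r5:15, $r6:28, $r7:65522}  ⟨branch taken⟩
[8] slti  $r6, $r1, 15  →  {$r0:0, $r1:14, $r2:65522, $r3:10, $r4:8, $r5:15, $r6:1, $r7:65522}
[12] or   $r0, $r7, $r7  →  {$r0:0, $r1:14, $r2:65522, $r3:10, $r4:8, $r5:15, $r6:1, $r7:65522}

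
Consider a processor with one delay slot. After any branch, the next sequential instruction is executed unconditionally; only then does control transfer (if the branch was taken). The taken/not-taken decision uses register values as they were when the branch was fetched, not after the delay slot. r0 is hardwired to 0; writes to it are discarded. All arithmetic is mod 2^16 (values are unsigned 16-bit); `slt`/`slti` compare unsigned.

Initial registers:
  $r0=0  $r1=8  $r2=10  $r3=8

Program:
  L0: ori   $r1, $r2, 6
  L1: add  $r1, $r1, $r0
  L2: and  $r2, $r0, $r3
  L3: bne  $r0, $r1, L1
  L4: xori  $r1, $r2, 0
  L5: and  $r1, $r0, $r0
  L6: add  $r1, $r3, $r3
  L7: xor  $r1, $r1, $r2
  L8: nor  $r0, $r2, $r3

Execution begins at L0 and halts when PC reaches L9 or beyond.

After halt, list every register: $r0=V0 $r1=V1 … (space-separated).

$r0=0 $r1=16 $r2=0 $r3=8

[0] ori   $r1, $r2, 6  →  {$r0:0, $r1:14, $r2:10, $r3:8}
[1] add  $r1, $r1, $r0  →  {$r0:0, $r1:14, $r2:10, $r3:8}
[2] and  $r2, $r0, $r3  →  {$r0:0, $r1:14, $r2:0, $r3:8}
[3] bne  $r0, $r1, L1  →  {$r0:0, $r1:14, $r2:0, $r3:8}  ⟨branch taken⟩
[4] xori  $r1, $r2, 0  →  {$r0:0, $r1:0, $r2:0, $r3:8}
[1] add  $r1, $r1, $r0  →  {$r0:0, $r1:0, $r2:0, $r3:8}
[2] and  $r2, $r0, $r3  →  {$r0:0, $r1:0, $r2:0, $r3:8}
[3] bne  $r0, $r1, L1  →  {$r0:0, $r1:0, $r2:0, $r3:8}  ⟨branch fallthrough⟩
[4] xori  $r1, $r2, 0  →  {$r0:0, $r1:0, $r2:0, $r3:8}
[5] and  $r1, $r0, $r0  →  {$r0:0, $r1:0, $r2:0, $r3:8}
[6] add  $r1, $r3, $r3  →  {$r0:0, $r1:16, $r2:0, $r3:8}
[7] xor  $r1, $r1, $r2  →  {$r0:0, $r1:16, $r2:0, $r3:8}
[8] nor  $r0, $r2, $r3  →  {$r0:0, $r1:16, $r2:0, $r3:8}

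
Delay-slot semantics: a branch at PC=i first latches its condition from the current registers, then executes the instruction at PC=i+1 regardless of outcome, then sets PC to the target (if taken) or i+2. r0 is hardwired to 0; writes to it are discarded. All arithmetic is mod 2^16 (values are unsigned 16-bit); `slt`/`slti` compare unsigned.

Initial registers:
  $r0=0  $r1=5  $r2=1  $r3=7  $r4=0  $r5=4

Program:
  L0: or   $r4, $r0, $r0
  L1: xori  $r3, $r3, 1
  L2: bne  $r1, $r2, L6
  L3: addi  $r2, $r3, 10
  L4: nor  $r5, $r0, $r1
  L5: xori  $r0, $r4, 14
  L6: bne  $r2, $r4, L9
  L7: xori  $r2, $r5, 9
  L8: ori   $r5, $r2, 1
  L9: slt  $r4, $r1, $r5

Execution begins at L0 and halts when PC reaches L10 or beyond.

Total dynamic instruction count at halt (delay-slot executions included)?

PC=0  or   $r4, $r0, $r0     | $r0=0 $r1=5 $r2=1 $r3=7 $r4=0 $r5=4
PC=1  xori  $r3, $r3, 1      | $r0=0 $r1=5 $r2=1 $r3=6 $r4=0 $r5=4
PC=2  bne  $r1, $r2, L6      | $r0=0 $r1=5 $r2=1 $r3=6 $r4=0 $r5=4  [TAKEN]
PC=3  addi  $r2, $r3, 10     | $r0=0 $r1=5 $r2=16 $r3=6 $r4=0 $r5=4
PC=6  bne  $r2, $r4, L9      | $r0=0 $r1=5 $r2=16 $r3=6 $r4=0 $r5=4  [TAKEN]
PC=7  xori  $r2, $r5, 9      | $r0=0 $r1=5 $r2=13 $r3=6 $r4=0 $r5=4
PC=9  slt  $r4, $r1, $r5     | $r0=0 $r1=5 $r2=13 $r3=6 $r4=0 $r5=4

7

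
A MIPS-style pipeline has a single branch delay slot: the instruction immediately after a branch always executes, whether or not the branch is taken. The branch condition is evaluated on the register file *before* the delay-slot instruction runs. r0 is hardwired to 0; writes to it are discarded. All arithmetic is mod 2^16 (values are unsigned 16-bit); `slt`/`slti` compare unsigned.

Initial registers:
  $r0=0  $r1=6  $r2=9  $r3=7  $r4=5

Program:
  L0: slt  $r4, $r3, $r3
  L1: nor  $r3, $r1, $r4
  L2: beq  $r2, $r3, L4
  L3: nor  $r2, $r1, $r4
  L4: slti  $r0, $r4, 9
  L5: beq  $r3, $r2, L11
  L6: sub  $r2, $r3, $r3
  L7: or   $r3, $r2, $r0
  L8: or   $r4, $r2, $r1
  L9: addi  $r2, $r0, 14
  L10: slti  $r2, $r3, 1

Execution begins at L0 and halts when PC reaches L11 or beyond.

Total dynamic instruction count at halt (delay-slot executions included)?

7

#0 slt  $r4, $r3, $r3 ; 0/6/9/7/0
#1 nor  $r3, $r1, $r4 ; 0/6/9/65529/0
#2 beq  $r2, $r3, L4 ; 0/6/9/65529/0 ; →fallthru
#3 nor  $r2, $r1, $r4 ; 0/6/65529/65529/0
#4 slti  $r0, $r4, 9 ; 0/6/65529/65529/0
#5 beq  $r3, $r2, L11 ; 0/6/65529/65529/0 ; →target
#6 sub  $r2, $r3, $r3 ; 0/6/0/65529/0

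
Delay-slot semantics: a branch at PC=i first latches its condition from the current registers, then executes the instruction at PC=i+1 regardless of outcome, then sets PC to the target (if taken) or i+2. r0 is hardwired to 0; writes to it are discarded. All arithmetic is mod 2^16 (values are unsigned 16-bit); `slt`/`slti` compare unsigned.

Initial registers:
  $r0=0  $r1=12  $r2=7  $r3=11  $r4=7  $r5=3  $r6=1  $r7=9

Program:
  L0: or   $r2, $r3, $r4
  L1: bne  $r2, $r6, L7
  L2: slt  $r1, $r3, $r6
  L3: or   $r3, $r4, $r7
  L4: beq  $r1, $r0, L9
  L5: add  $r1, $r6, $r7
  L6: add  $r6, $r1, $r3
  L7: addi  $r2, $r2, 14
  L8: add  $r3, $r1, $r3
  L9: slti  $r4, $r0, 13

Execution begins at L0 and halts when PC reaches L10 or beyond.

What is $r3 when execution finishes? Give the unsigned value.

11

#0 or   $r2, $r3, $r4 ; 0/12/15/11/7/3/1/9
#1 bne  $r2, $r6, L7 ; 0/12/15/11/7/3/1/9 ; →target
#2 slt  $r1, $r3, $r6 ; 0/0/15/11/7/3/1/9
#7 addi  $r2, $r2, 14 ; 0/0/29/11/7/3/1/9
#8 add  $r3, $r1, $r3 ; 0/0/29/11/7/3/1/9
#9 slti  $r4, $r0, 13 ; 0/0/29/11/1/3/1/9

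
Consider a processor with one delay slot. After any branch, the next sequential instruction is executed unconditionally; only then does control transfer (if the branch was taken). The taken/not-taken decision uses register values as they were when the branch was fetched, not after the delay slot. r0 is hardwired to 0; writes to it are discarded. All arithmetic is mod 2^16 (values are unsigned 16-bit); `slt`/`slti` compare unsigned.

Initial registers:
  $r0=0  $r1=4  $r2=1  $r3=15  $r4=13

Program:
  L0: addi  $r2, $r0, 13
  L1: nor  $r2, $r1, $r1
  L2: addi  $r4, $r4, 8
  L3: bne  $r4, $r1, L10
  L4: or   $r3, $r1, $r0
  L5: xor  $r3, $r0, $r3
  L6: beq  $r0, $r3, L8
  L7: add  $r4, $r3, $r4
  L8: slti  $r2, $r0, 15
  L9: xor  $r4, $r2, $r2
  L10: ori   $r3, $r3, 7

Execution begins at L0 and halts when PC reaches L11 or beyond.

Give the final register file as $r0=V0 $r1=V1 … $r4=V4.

[0] addi  $r2, $r0, 13  →  {$r0:0, $r1:4, $r2:13, $r3:15, $r4:13}
[1] nor  $r2, $r1, $r1  →  {$r0:0, $r1:4, $r2:65531, $r3:15, $r4:13}
[2] addi  $r4, $r4, 8  →  {$r0:0, $r1:4, $r2:65531, $r3:15, $r4:21}
[3] bne  $r4, $r1, L10  →  {$r0:0, $r1:4, $r2:65531, $r3:15, $r4:21}  ⟨branch taken⟩
[4] or   $r3, $r1, $r0  →  {$r0:0, $r1:4, $r2:65531, $r3:4, $r4:21}
[10] ori   $r3, $r3, 7  →  {$r0:0, $r1:4, $r2:65531, $r3:7, $r4:21}

$r0=0 $r1=4 $r2=65531 $r3=7 $r4=21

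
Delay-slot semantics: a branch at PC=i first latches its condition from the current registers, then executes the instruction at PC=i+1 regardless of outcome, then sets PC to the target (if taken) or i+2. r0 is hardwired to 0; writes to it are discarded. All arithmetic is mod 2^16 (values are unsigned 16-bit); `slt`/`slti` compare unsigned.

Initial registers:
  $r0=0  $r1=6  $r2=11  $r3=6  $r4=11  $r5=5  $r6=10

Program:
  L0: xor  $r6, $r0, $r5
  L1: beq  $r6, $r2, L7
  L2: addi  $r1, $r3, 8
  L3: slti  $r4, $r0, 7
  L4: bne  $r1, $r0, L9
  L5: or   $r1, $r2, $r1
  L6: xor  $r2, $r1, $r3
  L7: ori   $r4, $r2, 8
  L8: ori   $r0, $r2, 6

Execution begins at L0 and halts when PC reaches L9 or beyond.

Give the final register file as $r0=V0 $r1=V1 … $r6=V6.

PC=0  xor  $r6, $r0, $r5     | $r0=0 $r1=6 $r2=11 $r3=6 $r4=11 $r5=5 $r6=5
PC=1  beq  $r6, $r2, L7      | $r0=0 $r1=6 $r2=11 $r3=6 $r4=11 $r5=5 $r6=5  [not taken]
PC=2  addi  $r1, $r3, 8      | $r0=0 $r1=14 $r2=11 $r3=6 $r4=11 $r5=5 $r6=5
PC=3  slti  $r4, $r0, 7      | $r0=0 $r1=14 $r2=11 $r3=6 $r4=1 $r5=5 $r6=5
PC=4  bne  $r1, $r0, L9      | $r0=0 $r1=14 $r2=11 $r3=6 $r4=1 $r5=5 $r6=5  [TAKEN]
PC=5  or   $r1, $r2, $r1     | $r0=0 $r1=15 $r2=11 $r3=6 $r4=1 $r5=5 $r6=5

$r0=0 $r1=15 $r2=11 $r3=6 $r4=1 $r5=5 $r6=5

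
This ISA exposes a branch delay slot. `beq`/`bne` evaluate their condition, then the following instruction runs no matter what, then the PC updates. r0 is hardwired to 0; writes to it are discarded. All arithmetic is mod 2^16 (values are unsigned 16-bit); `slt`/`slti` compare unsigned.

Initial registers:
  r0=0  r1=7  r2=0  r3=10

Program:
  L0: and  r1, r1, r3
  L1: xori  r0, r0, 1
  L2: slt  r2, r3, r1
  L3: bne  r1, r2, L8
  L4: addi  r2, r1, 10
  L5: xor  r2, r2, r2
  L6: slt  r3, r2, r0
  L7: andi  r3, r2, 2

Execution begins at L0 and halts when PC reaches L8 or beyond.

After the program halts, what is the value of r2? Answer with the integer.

  step pc=0: and  r1, r1, r3  regs=(0,2,0,10)
  step pc=1: xori  r0, r0, 1  regs=(0,2,0,10)
  step pc=2: slt  r2, r3, r1  regs=(0,2,0,10)
  step pc=3: bne  r1, r2, L8  cond=T  regs=(0,2,0,10)
  step pc=4: addi  r2, r1, 10  regs=(0,2,12,10)

12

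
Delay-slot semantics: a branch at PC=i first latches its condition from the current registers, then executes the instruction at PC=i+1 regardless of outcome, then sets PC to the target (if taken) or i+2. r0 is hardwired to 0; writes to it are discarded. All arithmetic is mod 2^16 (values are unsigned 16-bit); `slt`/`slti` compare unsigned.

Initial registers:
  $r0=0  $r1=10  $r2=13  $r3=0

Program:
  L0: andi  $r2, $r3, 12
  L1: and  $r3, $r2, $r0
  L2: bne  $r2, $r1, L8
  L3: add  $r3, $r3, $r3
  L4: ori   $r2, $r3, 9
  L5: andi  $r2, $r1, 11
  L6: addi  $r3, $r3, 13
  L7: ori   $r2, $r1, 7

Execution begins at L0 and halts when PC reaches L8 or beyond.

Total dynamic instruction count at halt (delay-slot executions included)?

4

PC=0  andi  $r2, $r3, 12     | $r0=0 $r1=10 $r2=0 $r3=0
PC=1  and  $r3, $r2, $r0     | $r0=0 $r1=10 $r2=0 $r3=0
PC=2  bne  $r2, $r1, L8      | $r0=0 $r1=10 $r2=0 $r3=0  [TAKEN]
PC=3  add  $r3, $r3, $r3     | $r0=0 $r1=10 $r2=0 $r3=0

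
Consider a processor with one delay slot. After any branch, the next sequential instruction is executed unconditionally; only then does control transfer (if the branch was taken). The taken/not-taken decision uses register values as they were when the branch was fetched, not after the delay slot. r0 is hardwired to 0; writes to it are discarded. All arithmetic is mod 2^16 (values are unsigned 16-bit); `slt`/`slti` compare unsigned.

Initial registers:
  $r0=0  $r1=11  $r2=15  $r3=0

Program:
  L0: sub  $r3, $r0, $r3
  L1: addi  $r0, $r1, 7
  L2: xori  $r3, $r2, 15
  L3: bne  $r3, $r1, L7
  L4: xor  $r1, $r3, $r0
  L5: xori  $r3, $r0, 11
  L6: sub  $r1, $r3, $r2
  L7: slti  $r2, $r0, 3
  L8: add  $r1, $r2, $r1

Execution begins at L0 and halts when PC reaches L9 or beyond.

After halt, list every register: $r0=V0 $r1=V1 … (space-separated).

  step pc=0: sub  $r3, $r0, $r3  regs=(0,11,15,0)
  step pc=1: addi  $r0, $r1, 7  regs=(0,11,15,0)
  step pc=2: xori  $r3, $r2, 15  regs=(0,11,15,0)
  step pc=3: bne  $r3, $r1, L7  cond=T  regs=(0,11,15,0)
  step pc=4: xor  $r1, $r3, $r0  regs=(0,0,15,0)
  step pc=7: slti  $r2, $r0, 3  regs=(0,0,1,0)
  step pc=8: add  $r1, $r2, $r1  regs=(0,1,1,0)

$r0=0 $r1=1 $r2=1 $r3=0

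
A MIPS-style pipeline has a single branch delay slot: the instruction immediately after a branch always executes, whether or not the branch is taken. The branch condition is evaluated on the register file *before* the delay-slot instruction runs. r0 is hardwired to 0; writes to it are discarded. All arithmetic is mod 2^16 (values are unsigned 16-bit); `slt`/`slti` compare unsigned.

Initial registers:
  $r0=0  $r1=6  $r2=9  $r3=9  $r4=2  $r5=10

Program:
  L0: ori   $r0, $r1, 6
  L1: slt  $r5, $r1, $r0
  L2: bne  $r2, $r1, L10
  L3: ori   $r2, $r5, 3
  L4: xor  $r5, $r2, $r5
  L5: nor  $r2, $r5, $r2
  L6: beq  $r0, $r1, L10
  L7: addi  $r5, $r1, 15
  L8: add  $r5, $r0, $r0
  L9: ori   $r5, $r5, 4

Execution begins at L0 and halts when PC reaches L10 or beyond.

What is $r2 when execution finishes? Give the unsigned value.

3

#0 ori   $r0, $r1, 6 ; 0/6/9/9/2/10
#1 slt  $r5, $r1, $r0 ; 0/6/9/9/2/0
#2 bne  $r2, $r1, L10 ; 0/6/9/9/2/0 ; →target
#3 ori   $r2, $r5, 3 ; 0/6/3/9/2/0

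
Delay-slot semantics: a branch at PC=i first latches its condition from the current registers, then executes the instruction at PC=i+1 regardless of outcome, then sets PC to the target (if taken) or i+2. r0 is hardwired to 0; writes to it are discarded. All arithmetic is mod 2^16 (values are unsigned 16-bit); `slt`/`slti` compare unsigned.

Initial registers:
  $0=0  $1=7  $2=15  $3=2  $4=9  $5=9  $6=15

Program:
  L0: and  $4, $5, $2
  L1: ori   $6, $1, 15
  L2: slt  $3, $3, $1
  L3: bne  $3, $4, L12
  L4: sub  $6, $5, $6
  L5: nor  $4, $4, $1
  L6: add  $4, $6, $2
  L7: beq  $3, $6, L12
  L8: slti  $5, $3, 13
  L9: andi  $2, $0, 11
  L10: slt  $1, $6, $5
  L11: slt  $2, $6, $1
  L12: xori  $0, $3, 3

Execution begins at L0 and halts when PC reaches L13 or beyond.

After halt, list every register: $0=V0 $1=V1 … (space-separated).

  step pc=0: and  $4, $5, $2  regs=(0,7,15,2,9,9,15)
  step pc=1: ori   $6, $1, 15  regs=(0,7,15,2,9,9,15)
  step pc=2: slt  $3, $3, $1  regs=(0,7,15,1,9,9,15)
  step pc=3: bne  $3, $4, L12  cond=T  regs=(0,7,15,1,9,9,15)
  step pc=4: sub  $6, $5, $6  regs=(0,7,15,1,9,9,65530)
  step pc=12: xori  $0, $3, 3  regs=(0,7,15,1,9,9,65530)

$0=0 $1=7 $2=15 $3=1 $4=9 $5=9 $6=65530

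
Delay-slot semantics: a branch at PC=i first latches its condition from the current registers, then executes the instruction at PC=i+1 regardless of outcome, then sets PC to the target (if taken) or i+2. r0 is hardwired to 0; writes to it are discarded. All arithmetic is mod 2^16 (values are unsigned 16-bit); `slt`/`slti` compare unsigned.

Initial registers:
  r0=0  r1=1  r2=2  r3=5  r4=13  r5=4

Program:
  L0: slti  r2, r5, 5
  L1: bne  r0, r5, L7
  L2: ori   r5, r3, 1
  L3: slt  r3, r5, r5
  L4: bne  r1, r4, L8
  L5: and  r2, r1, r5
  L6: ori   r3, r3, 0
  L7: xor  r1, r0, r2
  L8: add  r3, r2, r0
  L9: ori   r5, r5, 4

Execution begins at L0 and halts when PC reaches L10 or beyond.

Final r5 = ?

[0] slti  r2, r5, 5  →  {r0:0, r1:1, r2:1, r3:5, r4:13, r5:4}
[1] bne  r0, r5, L7  →  {r0:0, r1:1, r2:1, r3:5, r4:13, r5:4}  ⟨branch taken⟩
[2] ori   r5, r3, 1  →  {r0:0, r1:1, r2:1, r3:5, r4:13, r5:5}
[7] xor  r1, r0, r2  →  {r0:0, r1:1, r2:1, r3:5, r4:13, r5:5}
[8] add  r3, r2, r0  →  {r0:0, r1:1, r2:1, r3:1, r4:13, r5:5}
[9] ori   r5, r5, 4  →  {r0:0, r1:1, r2:1, r3:1, r4:13, r5:5}

5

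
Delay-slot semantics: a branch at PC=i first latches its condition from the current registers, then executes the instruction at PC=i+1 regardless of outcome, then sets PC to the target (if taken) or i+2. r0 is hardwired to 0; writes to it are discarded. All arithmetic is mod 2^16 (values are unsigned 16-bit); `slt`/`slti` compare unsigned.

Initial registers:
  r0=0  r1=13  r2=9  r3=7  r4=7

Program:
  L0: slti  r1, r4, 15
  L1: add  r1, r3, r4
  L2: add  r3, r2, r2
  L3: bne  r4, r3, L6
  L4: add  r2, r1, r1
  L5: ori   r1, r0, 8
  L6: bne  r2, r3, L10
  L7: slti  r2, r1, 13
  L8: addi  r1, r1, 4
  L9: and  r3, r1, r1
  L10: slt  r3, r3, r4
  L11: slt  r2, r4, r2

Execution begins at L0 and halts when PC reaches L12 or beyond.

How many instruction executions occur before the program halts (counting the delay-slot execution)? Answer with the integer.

[0] slti  r1, r4, 15  →  {r0:0, r1:1, r2:9, r3:7, r4:7}
[1] add  r1, r3, r4  →  {r0:0, r1:14, r2:9, r3:7, r4:7}
[2] add  r3, r2, r2  →  {r0:0, r1:14, r2:9, r3:18, r4:7}
[3] bne  r4, r3, L6  →  {r0:0, r1:14, r2:9, r3:18, r4:7}  ⟨branch taken⟩
[4] add  r2, r1, r1  →  {r0:0, r1:14, r2:28, r3:18, r4:7}
[6] bne  r2, r3, L10  →  {r0:0, r1:14, r2:28, r3:18, r4:7}  ⟨branch taken⟩
[7] slti  r2, r1, 13  →  {r0:0, r1:14, r2:0, r3:18, r4:7}
[10] slt  r3, r3, r4  →  {r0:0, r1:14, r2:0, r3:0, r4:7}
[11] slt  r2, r4, r2  →  {r0:0, r1:14, r2:0, r3:0, r4:7}

9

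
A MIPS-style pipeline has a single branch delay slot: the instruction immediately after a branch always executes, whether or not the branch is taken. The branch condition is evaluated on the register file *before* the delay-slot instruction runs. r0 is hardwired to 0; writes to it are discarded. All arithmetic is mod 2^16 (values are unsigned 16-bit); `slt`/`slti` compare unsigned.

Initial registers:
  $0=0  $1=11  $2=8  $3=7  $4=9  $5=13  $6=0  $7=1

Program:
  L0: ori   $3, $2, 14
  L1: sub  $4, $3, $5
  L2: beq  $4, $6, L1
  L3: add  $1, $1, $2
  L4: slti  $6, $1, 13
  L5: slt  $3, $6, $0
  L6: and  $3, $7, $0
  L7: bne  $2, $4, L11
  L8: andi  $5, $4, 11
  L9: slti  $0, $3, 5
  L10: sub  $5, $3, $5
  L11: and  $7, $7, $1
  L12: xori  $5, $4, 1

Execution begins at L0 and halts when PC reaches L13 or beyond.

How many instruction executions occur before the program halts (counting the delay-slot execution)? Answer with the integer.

11

  step pc=0: ori   $3, $2, 14  regs=(0,11,8,14,9,13,0,1)
  step pc=1: sub  $4, $3, $5  regs=(0,11,8,14,1,13,0,1)
  step pc=2: beq  $4, $6, L1  cond=F  regs=(0,11,8,14,1,13,0,1)
  step pc=3: add  $1, $1, $2  regs=(0,19,8,14,1,13,0,1)
  step pc=4: slti  $6, $1, 13  regs=(0,19,8,14,1,13,0,1)
  step pc=5: slt  $3, $6, $0  regs=(0,19,8,0,1,13,0,1)
  step pc=6: and  $3, $7, $0  regs=(0,19,8,0,1,13,0,1)
  step pc=7: bne  $2, $4, L11  cond=T  regs=(0,19,8,0,1,13,0,1)
  step pc=8: andi  $5, $4, 11  regs=(0,19,8,0,1,1,0,1)
  step pc=11: and  $7, $7, $1  regs=(0,19,8,0,1,1,0,1)
  step pc=12: xori  $5, $4, 1  regs=(0,19,8,0,1,0,0,1)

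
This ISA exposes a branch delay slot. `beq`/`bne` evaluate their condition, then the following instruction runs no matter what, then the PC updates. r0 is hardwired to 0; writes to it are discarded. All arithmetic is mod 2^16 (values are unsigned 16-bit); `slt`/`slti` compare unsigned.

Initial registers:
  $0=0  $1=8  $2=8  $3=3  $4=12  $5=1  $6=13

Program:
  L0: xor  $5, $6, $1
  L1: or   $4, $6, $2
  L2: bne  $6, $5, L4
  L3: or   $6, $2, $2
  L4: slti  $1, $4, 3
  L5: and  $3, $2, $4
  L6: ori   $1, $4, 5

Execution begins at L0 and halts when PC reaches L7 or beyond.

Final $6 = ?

8

PC=0  xor  $5, $6, $1        | $0=0 $1=8 $2=8 $3=3 $4=12 $5=5 $6=13
PC=1  or   $4, $6, $2        | $0=0 $1=8 $2=8 $3=3 $4=13 $5=5 $6=13
PC=2  bne  $6, $5, L4        | $0=0 $1=8 $2=8 $3=3 $4=13 $5=5 $6=13  [TAKEN]
PC=3  or   $6, $2, $2        | $0=0 $1=8 $2=8 $3=3 $4=13 $5=5 $6=8
PC=4  slti  $1, $4, 3        | $0=0 $1=0 $2=8 $3=3 $4=13 $5=5 $6=8
PC=5  and  $3, $2, $4        | $0=0 $1=0 $2=8 $3=8 $4=13 $5=5 $6=8
PC=6  ori   $1, $4, 5        | $0=0 $1=13 $2=8 $3=8 $4=13 $5=5 $6=8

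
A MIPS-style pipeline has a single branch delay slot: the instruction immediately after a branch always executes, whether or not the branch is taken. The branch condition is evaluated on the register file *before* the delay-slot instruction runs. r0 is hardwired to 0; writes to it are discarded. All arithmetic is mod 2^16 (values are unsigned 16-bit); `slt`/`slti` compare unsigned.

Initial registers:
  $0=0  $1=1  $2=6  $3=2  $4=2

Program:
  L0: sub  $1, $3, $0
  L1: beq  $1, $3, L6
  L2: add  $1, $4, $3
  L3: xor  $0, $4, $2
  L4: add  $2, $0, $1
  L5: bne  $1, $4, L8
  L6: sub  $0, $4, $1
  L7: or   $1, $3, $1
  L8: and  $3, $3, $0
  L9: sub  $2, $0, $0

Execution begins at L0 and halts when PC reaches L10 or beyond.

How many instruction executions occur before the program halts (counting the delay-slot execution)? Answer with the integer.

7

[0] sub  $1, $3, $0  →  {$0:0, $1:2, $2:6, $3:2, $4:2}
[1] beq  $1, $3, L6  →  {$0:0, $1:2, $2:6, $3:2, $4:2}  ⟨branch taken⟩
[2] add  $1, $4, $3  →  {$0:0, $1:4, $2:6, $3:2, $4:2}
[6] sub  $0, $4, $1  →  {$0:0, $1:4, $2:6, $3:2, $4:2}
[7] or   $1, $3, $1  →  {$0:0, $1:6, $2:6, $3:2, $4:2}
[8] and  $3, $3, $0  →  {$0:0, $1:6, $2:6, $3:0, $4:2}
[9] sub  $2, $0, $0  →  {$0:0, $1:6, $2:0, $3:0, $4:2}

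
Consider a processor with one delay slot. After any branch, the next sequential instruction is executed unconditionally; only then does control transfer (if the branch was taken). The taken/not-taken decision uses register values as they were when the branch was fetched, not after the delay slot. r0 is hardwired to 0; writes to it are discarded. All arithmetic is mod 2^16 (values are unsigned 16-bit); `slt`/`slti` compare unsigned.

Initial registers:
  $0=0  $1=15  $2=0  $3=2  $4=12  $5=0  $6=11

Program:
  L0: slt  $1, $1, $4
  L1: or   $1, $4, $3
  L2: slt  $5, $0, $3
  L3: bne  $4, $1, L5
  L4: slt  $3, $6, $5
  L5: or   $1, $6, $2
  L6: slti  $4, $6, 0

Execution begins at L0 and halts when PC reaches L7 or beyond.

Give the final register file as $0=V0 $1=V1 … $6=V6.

$0=0 $1=11 $2=0 $3=0 $4=0 $5=1 $6=11

#0 slt  $1, $1, $4 ; 0/0/0/2/12/0/11
#1 or   $1, $4, $3 ; 0/14/0/2/12/0/11
#2 slt  $5, $0, $3 ; 0/14/0/2/12/1/11
#3 bne  $4, $1, L5 ; 0/14/0/2/12/1/11 ; →target
#4 slt  $3, $6, $5 ; 0/14/0/0/12/1/11
#5 or   $1, $6, $2 ; 0/11/0/0/12/1/11
#6 slti  $4, $6, 0 ; 0/11/0/0/0/1/11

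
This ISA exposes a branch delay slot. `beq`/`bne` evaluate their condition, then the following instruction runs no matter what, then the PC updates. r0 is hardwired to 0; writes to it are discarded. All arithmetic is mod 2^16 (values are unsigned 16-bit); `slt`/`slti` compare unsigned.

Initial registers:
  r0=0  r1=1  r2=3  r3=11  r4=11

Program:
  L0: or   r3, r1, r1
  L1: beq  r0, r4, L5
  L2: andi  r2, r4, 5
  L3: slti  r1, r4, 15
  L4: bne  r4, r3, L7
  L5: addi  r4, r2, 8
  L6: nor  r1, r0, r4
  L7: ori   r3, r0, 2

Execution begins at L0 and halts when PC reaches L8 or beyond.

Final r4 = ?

PC=0  or   r3, r1, r1        | r0=0 r1=1 r2=3 r3=1 r4=11
PC=1  beq  r0, r4, L5        | r0=0 r1=1 r2=3 r3=1 r4=11  [not taken]
PC=2  andi  r2, r4, 5        | r0=0 r1=1 r2=1 r3=1 r4=11
PC=3  slti  r1, r4, 15       | r0=0 r1=1 r2=1 r3=1 r4=11
PC=4  bne  r4, r3, L7        | r0=0 r1=1 r2=1 r3=1 r4=11  [TAKEN]
PC=5  addi  r4, r2, 8        | r0=0 r1=1 r2=1 r3=1 r4=9
PC=7  ori   r3, r0, 2        | r0=0 r1=1 r2=1 r3=2 r4=9

9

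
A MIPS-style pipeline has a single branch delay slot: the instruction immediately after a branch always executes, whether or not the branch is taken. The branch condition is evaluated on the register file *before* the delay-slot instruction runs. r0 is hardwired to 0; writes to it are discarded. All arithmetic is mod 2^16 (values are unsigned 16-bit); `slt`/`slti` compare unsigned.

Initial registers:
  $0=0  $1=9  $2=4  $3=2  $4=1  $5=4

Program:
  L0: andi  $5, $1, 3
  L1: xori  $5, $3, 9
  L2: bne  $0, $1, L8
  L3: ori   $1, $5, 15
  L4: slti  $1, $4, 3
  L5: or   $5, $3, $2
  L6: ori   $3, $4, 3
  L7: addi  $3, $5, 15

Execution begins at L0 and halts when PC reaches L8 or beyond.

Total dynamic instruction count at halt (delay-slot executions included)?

4

[0] andi  $5, $1, 3  →  {$0:0, $1:9, $2:4, $3:2, $4:1, $5:1}
[1] xori  $5, $3, 9  →  {$0:0, $1:9, $2:4, $3:2, $4:1, $5:11}
[2] bne  $0, $1, L8  →  {$0:0, $1:9, $2:4, $3:2, $4:1, $5:11}  ⟨branch taken⟩
[3] ori   $1, $5, 15  →  {$0:0, $1:15, $2:4, $3:2, $4:1, $5:11}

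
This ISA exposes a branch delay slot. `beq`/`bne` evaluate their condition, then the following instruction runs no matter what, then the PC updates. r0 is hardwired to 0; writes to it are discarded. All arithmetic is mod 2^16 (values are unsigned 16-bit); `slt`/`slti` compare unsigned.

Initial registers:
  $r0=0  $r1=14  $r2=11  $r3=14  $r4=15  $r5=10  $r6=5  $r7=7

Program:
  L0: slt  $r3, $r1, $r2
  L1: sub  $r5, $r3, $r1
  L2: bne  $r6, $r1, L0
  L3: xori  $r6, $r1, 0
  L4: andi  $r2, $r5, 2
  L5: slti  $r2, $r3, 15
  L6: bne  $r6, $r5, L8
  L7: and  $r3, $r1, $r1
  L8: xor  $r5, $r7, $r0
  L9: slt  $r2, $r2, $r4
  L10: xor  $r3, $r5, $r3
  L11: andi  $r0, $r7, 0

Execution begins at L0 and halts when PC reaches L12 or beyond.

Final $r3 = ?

#0 slt  $r3, $r1, $r2 ; 0/14/11/0/15/10/5/7
#1 sub  $r5, $r3, $r1 ; 0/14/11/0/15/65522/5/7
#2 bne  $r6, $r1, L0 ; 0/14/11/0/15/65522/5/7 ; →target
#3 xori  $r6, $r1, 0 ; 0/14/11/0/15/65522/14/7
#0 slt  $r3, $r1, $r2 ; 0/14/11/0/15/65522/14/7
#1 sub  $r5, $r3, $r1 ; 0/14/11/0/15/65522/14/7
#2 bne  $r6, $r1, L0 ; 0/14/11/0/15/65522/14/7 ; →fallthru
#3 xori  $r6, $r1, 0 ; 0/14/11/0/15/65522/14/7
#4 andi  $r2, $r5, 2 ; 0/14/2/0/15/65522/14/7
#5 slti  $r2, $r3, 15 ; 0/14/1/0/15/65522/14/7
#6 bne  $r6, $r5, L8 ; 0/14/1/0/15/65522/14/7 ; →target
#7 and  $r3, $r1, $r1 ; 0/14/1/14/15/65522/14/7
#8 xor  $r5, $r7, $r0 ; 0/14/1/14/15/7/14/7
#9 slt  $r2, $r2, $r4 ; 0/14/1/14/15/7/14/7
#10 xor  $r3, $r5, $r3 ; 0/14/1/9/15/7/14/7
#11 andi  $r0, $r7, 0 ; 0/14/1/9/15/7/14/7

9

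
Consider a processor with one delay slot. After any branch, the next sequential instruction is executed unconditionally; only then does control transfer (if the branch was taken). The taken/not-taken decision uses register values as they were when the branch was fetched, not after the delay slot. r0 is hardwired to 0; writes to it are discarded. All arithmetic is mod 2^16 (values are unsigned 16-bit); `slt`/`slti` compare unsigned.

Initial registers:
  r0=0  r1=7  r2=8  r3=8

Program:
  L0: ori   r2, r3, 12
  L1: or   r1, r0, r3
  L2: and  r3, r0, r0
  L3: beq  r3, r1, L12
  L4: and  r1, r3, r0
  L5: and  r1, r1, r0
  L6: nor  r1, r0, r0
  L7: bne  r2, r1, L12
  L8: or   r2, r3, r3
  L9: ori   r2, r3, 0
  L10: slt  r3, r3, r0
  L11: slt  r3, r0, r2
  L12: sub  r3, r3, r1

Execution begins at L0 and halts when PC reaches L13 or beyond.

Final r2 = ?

#0 ori   r2, r3, 12 ; 0/7/12/8
#1 or   r1, r0, r3 ; 0/8/12/8
#2 and  r3, r0, r0 ; 0/8/12/0
#3 beq  r3, r1, L12 ; 0/8/12/0 ; →fallthru
#4 and  r1, r3, r0 ; 0/0/12/0
#5 and  r1, r1, r0 ; 0/0/12/0
#6 nor  r1, r0, r0 ; 0/65535/12/0
#7 bne  r2, r1, L12 ; 0/65535/12/0 ; →target
#8 or   r2, r3, r3 ; 0/65535/0/0
#12 sub  r3, r3, r1 ; 0/65535/0/1

0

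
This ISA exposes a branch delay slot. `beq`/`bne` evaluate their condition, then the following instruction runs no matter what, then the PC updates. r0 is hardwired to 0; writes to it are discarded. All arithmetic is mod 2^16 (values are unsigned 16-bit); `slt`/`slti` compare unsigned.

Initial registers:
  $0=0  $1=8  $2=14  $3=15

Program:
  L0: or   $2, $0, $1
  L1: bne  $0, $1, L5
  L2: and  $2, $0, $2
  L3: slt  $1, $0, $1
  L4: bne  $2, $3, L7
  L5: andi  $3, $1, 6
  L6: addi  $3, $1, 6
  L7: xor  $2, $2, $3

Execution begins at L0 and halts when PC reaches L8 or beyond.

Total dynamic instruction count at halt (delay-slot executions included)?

  step pc=0: or   $2, $0, $1  regs=(0,8,8,15)
  step pc=1: bne  $0, $1, L5  cond=T  regs=(0,8,8,15)
  step pc=2: and  $2, $0, $2  regs=(0,8,0,15)
  step pc=5: andi  $3, $1, 6  regs=(0,8,0,0)
  step pc=6: addi  $3, $1, 6  regs=(0,8,0,14)
  step pc=7: xor  $2, $2, $3  regs=(0,8,14,14)

6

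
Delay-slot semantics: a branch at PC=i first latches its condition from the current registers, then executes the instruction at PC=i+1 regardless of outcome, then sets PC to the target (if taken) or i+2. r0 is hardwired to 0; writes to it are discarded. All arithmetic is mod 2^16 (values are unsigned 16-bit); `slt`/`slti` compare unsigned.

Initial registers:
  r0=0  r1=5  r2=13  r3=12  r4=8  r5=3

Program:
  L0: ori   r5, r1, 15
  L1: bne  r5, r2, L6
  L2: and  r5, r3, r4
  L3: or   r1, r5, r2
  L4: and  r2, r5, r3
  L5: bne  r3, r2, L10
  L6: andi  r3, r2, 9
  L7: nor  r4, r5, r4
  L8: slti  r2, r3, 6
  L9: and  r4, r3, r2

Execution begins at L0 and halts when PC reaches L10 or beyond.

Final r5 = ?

8

  step pc=0: ori   r5, r1, 15  regs=(0,5,13,12,8,15)
  step pc=1: bne  r5, r2, L6  cond=T  regs=(0,5,13,12,8,15)
  step pc=2: and  r5, r3, r4  regs=(0,5,13,12,8,8)
  step pc=6: andi  r3, r2, 9  regs=(0,5,13,9,8,8)
  step pc=7: nor  r4, r5, r4  regs=(0,5,13,9,65527,8)
  step pc=8: slti  r2, r3, 6  regs=(0,5,0,9,65527,8)
  step pc=9: and  r4, r3, r2  regs=(0,5,0,9,0,8)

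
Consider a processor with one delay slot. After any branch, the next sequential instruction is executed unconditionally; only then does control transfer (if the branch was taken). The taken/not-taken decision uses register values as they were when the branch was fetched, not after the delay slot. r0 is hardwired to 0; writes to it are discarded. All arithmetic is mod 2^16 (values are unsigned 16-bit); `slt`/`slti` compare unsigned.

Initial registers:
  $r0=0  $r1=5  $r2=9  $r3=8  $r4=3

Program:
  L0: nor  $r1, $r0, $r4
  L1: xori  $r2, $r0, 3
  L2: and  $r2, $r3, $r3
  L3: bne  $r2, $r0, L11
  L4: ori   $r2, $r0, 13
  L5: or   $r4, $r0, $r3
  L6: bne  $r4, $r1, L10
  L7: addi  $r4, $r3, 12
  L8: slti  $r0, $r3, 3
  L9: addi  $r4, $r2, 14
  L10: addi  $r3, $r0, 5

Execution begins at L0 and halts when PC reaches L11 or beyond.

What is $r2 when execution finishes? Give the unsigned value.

13

#0 nor  $r1, $r0, $r4 ; 0/65532/9/8/3
#1 xori  $r2, $r0, 3 ; 0/65532/3/8/3
#2 and  $r2, $r3, $r3 ; 0/65532/8/8/3
#3 bne  $r2, $r0, L11 ; 0/65532/8/8/3 ; →target
#4 ori   $r2, $r0, 13 ; 0/65532/13/8/3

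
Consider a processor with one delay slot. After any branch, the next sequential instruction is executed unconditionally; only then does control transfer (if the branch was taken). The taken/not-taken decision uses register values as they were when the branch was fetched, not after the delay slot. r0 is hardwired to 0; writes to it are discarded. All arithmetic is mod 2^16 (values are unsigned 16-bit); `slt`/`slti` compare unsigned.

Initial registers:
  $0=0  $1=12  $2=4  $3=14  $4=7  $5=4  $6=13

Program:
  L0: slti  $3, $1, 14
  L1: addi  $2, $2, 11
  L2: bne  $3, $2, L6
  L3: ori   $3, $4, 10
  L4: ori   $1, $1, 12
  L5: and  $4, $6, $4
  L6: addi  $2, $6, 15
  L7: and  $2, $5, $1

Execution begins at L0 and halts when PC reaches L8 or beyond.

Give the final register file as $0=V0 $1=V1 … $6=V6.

$0=0 $1=12 $2=4 $3=15 $4=7 $5=4 $6=13

  step pc=0: slti  $3, $1, 14  regs=(0,12,4,1,7,4,13)
  step pc=1: addi  $2, $2, 11  regs=(0,12,15,1,7,4,13)
  step pc=2: bne  $3, $2, L6  cond=T  regs=(0,12,15,1,7,4,13)
  step pc=3: ori   $3, $4, 10  regs=(0,12,15,15,7,4,13)
  step pc=6: addi  $2, $6, 15  regs=(0,12,28,15,7,4,13)
  step pc=7: and  $2, $5, $1  regs=(0,12,4,15,7,4,13)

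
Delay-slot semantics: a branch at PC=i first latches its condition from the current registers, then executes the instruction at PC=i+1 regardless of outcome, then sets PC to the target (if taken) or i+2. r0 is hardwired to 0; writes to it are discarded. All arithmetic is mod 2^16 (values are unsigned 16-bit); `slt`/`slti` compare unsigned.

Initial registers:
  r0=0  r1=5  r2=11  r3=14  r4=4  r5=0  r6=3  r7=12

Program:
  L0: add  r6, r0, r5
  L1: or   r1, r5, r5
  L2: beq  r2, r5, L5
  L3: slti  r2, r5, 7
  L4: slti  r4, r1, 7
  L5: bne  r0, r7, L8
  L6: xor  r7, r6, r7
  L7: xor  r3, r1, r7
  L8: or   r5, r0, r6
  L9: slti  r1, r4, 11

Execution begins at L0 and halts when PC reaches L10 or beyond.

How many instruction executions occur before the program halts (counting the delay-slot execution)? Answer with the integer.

9

[0] add  r6, r0, r5  →  {r0:0, r1:5, r2:11, r3:14, r4:4, r5:0, r6:0, r7:12}
[1] or   r1, r5, r5  →  {r0:0, r1:0, r2:11, r3:14, r4:4, r5:0, r6:0, r7:12}
[2] beq  r2, r5, L5  →  {r0:0, r1:0, r2:11, r3:14, r4:4, r5:0, r6:0, r7:12}  ⟨branch fallthrough⟩
[3] slti  r2, r5, 7  →  {r0:0, r1:0, r2:1, r3:14, r4:4, r5:0, r6:0, r7:12}
[4] slti  r4, r1, 7  →  {r0:0, r1:0, r2:1, r3:14, r4:1, r5:0, r6:0, r7:12}
[5] bne  r0, r7, L8  →  {r0:0, r1:0, r2:1, r3:14, r4:1, r5:0, r6:0, r7:12}  ⟨branch taken⟩
[6] xor  r7, r6, r7  →  {r0:0, r1:0, r2:1, r3:14, r4:1, r5:0, r6:0, r7:12}
[8] or   r5, r0, r6  →  {r0:0, r1:0, r2:1, r3:14, r4:1, r5:0, r6:0, r7:12}
[9] slti  r1, r4, 11  →  {r0:0, r1:1, r2:1, r3:14, r4:1, r5:0, r6:0, r7:12}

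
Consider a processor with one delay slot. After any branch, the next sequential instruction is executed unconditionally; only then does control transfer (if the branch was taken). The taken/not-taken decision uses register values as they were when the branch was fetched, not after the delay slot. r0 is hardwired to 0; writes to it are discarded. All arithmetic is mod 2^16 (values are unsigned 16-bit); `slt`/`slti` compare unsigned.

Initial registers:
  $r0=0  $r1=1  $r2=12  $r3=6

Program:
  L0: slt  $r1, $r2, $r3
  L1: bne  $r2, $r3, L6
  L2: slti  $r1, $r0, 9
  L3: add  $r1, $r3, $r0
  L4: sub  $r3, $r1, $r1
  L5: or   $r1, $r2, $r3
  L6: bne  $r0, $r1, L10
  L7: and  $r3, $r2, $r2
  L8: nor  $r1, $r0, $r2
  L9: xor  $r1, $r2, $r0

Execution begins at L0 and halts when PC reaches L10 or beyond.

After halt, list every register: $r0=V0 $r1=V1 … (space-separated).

$r0=0 $r1=1 $r2=12 $r3=12

[0] slt  $r1, $r2, $r3  →  {$r0:0, $r1:0, $r2:12, $r3:6}
[1] bne  $r2, $r3, L6  →  {$r0:0, $r1:0, $r2:12, $r3:6}  ⟨branch taken⟩
[2] slti  $r1, $r0, 9  →  {$r0:0, $r1:1, $r2:12, $r3:6}
[6] bne  $r0, $r1, L10  →  {$r0:0, $r1:1, $r2:12, $r3:6}  ⟨branch taken⟩
[7] and  $r3, $r2, $r2  →  {$r0:0, $r1:1, $r2:12, $r3:12}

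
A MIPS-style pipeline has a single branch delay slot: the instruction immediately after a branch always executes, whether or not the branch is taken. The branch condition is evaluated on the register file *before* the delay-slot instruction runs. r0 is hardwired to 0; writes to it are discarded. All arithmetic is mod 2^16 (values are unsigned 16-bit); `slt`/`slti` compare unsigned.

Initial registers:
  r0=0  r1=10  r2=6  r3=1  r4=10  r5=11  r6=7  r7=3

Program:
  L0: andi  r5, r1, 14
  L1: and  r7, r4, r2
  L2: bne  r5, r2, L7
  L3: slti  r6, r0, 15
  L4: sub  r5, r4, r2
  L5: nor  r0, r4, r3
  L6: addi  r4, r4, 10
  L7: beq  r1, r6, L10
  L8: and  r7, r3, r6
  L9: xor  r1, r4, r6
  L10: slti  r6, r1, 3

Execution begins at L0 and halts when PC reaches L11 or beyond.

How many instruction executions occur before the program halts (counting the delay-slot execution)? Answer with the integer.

8

  step pc=0: andi  r5, r1, 14  regs=(0,10,6,1,10,10,7,3)
  step pc=1: and  r7, r4, r2  regs=(0,10,6,1,10,10,7,2)
  step pc=2: bne  r5, r2, L7  cond=T  regs=(0,10,6,1,10,10,7,2)
  step pc=3: slti  r6, r0, 15  regs=(0,10,6,1,10,10,1,2)
  step pc=7: beq  r1, r6, L10  cond=F  regs=(0,10,6,1,10,10,1,2)
  step pc=8: and  r7, r3, r6  regs=(0,10,6,1,10,10,1,1)
  step pc=9: xor  r1, r4, r6  regs=(0,11,6,1,10,10,1,1)
  step pc=10: slti  r6, r1, 3  regs=(0,11,6,1,10,10,0,1)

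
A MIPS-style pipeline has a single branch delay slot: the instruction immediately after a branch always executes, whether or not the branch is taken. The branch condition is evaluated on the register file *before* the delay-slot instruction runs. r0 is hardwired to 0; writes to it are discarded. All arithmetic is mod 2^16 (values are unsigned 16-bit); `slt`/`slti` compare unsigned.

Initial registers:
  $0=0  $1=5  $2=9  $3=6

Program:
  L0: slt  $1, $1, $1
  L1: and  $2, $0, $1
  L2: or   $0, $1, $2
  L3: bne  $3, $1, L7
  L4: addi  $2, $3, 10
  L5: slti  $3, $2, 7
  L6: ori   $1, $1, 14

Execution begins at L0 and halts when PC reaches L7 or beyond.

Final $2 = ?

PC=0  slt  $1, $1, $1        | $0=0 $1=0 $2=9 $3=6
PC=1  and  $2, $0, $1        | $0=0 $1=0 $2=0 $3=6
PC=2  or   $0, $1, $2        | $0=0 $1=0 $2=0 $3=6
PC=3  bne  $3, $1, L7        | $0=0 $1=0 $2=0 $3=6  [TAKEN]
PC=4  addi  $2, $3, 10       | $0=0 $1=0 $2=16 $3=6

16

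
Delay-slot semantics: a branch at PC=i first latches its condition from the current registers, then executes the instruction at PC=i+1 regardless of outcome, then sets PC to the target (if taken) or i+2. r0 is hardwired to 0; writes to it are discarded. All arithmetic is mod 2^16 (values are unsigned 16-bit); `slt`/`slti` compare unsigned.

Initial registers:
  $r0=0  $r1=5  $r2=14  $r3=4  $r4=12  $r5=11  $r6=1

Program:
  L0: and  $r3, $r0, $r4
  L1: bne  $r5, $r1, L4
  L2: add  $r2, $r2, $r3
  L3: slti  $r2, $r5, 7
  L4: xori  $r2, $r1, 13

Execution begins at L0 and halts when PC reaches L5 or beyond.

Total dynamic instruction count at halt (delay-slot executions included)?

PC=0  and  $r3, $r0, $r4     | $r0=0 $r1=5 $r2=14 $r3=0 $r4=12 $r5=11 $r6=1
PC=1  bne  $r5, $r1, L4      | $r0=0 $r1=5 $r2=14 $r3=0 $r4=12 $r5=11 $r6=1  [TAKEN]
PC=2  add  $r2, $r2, $r3     | $r0=0 $r1=5 $r2=14 $r3=0 $r4=12 $r5=11 $r6=1
PC=4  xori  $r2, $r1, 13     | $r0=0 $r1=5 $r2=8 $r3=0 $r4=12 $r5=11 $r6=1

4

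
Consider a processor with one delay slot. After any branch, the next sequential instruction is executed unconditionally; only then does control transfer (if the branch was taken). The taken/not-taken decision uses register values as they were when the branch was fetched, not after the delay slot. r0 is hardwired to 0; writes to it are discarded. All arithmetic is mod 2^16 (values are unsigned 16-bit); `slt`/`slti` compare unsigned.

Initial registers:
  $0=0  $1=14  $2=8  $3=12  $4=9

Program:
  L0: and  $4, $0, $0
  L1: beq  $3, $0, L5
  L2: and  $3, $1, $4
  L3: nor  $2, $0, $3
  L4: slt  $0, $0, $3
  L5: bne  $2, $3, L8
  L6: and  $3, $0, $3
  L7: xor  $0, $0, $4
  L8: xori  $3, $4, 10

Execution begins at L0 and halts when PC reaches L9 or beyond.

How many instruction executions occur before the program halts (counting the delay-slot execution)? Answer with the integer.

8

[0] and  $4, $0, $0  →  {$0:0, $1:14, $2:8, $3:12, $4:0}
[1] beq  $3, $0, L5  →  {$0:0, $1:14, $2:8, $3:12, $4:0}  ⟨branch fallthrough⟩
[2] and  $3, $1, $4  →  {$0:0, $1:14, $2:8, $3:0, $4:0}
[3] nor  $2, $0, $3  →  {$0:0, $1:14, $2:65535, $3:0, $4:0}
[4] slt  $0, $0, $3  →  {$0:0, $1:14, $2:65535, $3:0, $4:0}
[5] bne  $2, $3, L8  →  {$0:0, $1:14, $2:65535, $3:0, $4:0}  ⟨branch taken⟩
[6] and  $3, $0, $3  →  {$0:0, $1:14, $2:65535, $3:0, $4:0}
[8] xori  $3, $4, 10  →  {$0:0, $1:14, $2:65535, $3:10, $4:0}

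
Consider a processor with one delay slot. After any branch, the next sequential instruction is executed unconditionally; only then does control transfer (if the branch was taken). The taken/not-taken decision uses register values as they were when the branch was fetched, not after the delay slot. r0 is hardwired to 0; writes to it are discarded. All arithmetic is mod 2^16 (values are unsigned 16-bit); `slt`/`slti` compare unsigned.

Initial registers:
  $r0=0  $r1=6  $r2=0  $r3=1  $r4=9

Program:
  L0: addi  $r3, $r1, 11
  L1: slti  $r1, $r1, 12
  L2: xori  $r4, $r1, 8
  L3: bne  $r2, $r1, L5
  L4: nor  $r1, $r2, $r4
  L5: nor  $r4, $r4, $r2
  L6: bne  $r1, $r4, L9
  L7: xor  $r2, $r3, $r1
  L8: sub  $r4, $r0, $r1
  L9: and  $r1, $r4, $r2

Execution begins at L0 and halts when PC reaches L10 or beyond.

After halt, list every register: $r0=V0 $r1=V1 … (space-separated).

$r0=0 $r1=2 $r2=65511 $r3=17 $r4=10

[0] addi  $r3, $r1, 11  →  {$r0:0, $r1:6, $r2:0, $r3:17, $r4:9}
[1] slti  $r1, $r1, 12  →  {$r0:0, $r1:1, $r2:0, $r3:17, $r4:9}
[2] xori  $r4, $r1, 8  →  {$r0:0, $r1:1, $r2:0, $r3:17, $r4:9}
[3] bne  $r2, $r1, L5  →  {$r0:0, $r1:1, $r2:0, $r3:17, $r4:9}  ⟨branch taken⟩
[4] nor  $r1, $r2, $r4  →  {$r0:0, $r1:65526, $r2:0, $r3:17, $r4:9}
[5] nor  $r4, $r4, $r2  →  {$r0:0, $r1:65526, $r2:0, $r3:17, $r4:65526}
[6] bne  $r1, $r4, L9  →  {$r0:0, $r1:65526, $r2:0, $r3:17, $r4:65526}  ⟨branch fallthrough⟩
[7] xor  $r2, $r3, $r1  →  {$r0:0, $r1:65526, $r2:65511, $r3:17, $r4:65526}
[8] sub  $r4, $r0, $r1  →  {$r0:0, $r1:65526, $r2:65511, $r3:17, $r4:10}
[9] and  $r1, $r4, $r2  →  {$r0:0, $r1:2, $r2:65511, $r3:17, $r4:10}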